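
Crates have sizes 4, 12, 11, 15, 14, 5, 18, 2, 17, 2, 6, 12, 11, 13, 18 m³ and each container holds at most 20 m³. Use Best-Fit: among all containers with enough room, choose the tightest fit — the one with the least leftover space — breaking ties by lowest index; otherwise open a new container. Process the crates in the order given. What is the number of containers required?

10

container 1: place 4 m³, 16 m³ left
container 1: place 12 m³, 4 m³ left
container 2: place 11 m³, 9 m³ left
container 3: place 15 m³, 5 m³ left
container 4: place 14 m³, 6 m³ left
container 3: place 5 m³, 0 m³ left
container 5: place 18 m³, 2 m³ left
container 5: place 2 m³, 0 m³ left
container 6: place 17 m³, 3 m³ left
container 6: place 2 m³, 1 m³ left
container 4: place 6 m³, 0 m³ left
container 7: place 12 m³, 8 m³ left
container 8: place 11 m³, 9 m³ left
container 9: place 13 m³, 7 m³ left
container 10: place 18 m³, 2 m³ left
Final containers: [4,12] [11] [15,5] [14,6] [18,2] [17,2] [12] [11] [13] [18].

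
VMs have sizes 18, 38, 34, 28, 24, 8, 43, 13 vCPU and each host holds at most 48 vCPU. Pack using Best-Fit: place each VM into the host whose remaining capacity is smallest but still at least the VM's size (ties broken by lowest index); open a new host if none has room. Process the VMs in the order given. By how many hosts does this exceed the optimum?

0

Best-Fit: [18,28] [38,8] [34,13] [24] [43] → 5 hosts.
Total size 206 vCPU; any packing needs at least ⌈206/48⌉ = 5 hosts.
So 5 is already optimal.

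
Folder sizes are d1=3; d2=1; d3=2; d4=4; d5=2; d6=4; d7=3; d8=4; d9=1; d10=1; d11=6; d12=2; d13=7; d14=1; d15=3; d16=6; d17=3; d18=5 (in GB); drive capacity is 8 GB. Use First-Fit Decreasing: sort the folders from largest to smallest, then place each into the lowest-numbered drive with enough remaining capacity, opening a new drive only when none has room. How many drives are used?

Sorted descending: 7, 6, 6, 5, 4, 4, 4, 3, 3, 3, 3, 2, 2, 2, 1, 1, 1, 1.
Put 7 GB in drive 1; 1 GB remain.
Put 6 GB in drive 2; 2 GB remain.
Put 6 GB in drive 3; 2 GB remain.
Put 5 GB in drive 4; 3 GB remain.
Put 4 GB in drive 5; 4 GB remain.
Put 4 GB in drive 5; 0 GB remain.
Put 4 GB in drive 6; 4 GB remain.
Put 3 GB in drive 4; 0 GB remain.
Put 3 GB in drive 6; 1 GB remain.
Put 3 GB in drive 7; 5 GB remain.
Put 3 GB in drive 7; 2 GB remain.
Put 2 GB in drive 2; 0 GB remain.
Put 2 GB in drive 3; 0 GB remain.
Put 2 GB in drive 7; 0 GB remain.
Put 1 GB in drive 1; 0 GB remain.
Put 1 GB in drive 6; 0 GB remain.
Put 1 GB in drive 8; 7 GB remain.
Put 1 GB in drive 8; 6 GB remain.

8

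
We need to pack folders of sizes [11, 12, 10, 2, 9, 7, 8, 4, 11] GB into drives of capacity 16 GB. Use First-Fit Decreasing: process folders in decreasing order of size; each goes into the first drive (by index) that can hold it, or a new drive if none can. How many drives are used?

Sorted descending: 12, 11, 11, 10, 9, 8, 7, 4, 2.
12 GB → drive 1 (remaining 4 GB)
11 GB → drive 2 (remaining 5 GB)
11 GB → drive 3 (remaining 5 GB)
10 GB → drive 4 (remaining 6 GB)
9 GB → drive 5 (remaining 7 GB)
8 GB → drive 6 (remaining 8 GB)
7 GB → drive 5 (remaining 0 GB)
4 GB → drive 1 (remaining 0 GB)
2 GB → drive 2 (remaining 3 GB)
Final drives: [12,4] [11,2] [11] [10] [9,7] [8].

6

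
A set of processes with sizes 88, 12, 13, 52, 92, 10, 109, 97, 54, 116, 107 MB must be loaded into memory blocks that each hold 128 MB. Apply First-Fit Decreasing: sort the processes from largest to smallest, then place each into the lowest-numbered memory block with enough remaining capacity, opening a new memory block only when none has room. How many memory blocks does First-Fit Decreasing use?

Sorted descending: 116, 109, 107, 97, 92, 88, 54, 52, 13, 12, 10.
116 MB → memory block 1 (remaining 12 MB)
109 MB → memory block 2 (remaining 19 MB)
107 MB → memory block 3 (remaining 21 MB)
97 MB → memory block 4 (remaining 31 MB)
92 MB → memory block 5 (remaining 36 MB)
88 MB → memory block 6 (remaining 40 MB)
54 MB → memory block 7 (remaining 74 MB)
52 MB → memory block 7 (remaining 22 MB)
13 MB → memory block 2 (remaining 6 MB)
12 MB → memory block 1 (remaining 0 MB)
10 MB → memory block 3 (remaining 11 MB)
Final memory blocks: [116,12] [109,13] [107,10] [97] [92] [88] [54,52].

7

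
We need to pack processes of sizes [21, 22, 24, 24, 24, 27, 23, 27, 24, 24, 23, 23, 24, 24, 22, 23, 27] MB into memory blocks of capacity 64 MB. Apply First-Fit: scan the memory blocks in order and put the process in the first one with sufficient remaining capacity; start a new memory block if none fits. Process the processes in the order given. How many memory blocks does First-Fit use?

21 MB → memory block 1 (remaining 43 MB)
22 MB → memory block 1 (remaining 21 MB)
24 MB → memory block 2 (remaining 40 MB)
24 MB → memory block 2 (remaining 16 MB)
24 MB → memory block 3 (remaining 40 MB)
27 MB → memory block 3 (remaining 13 MB)
23 MB → memory block 4 (remaining 41 MB)
27 MB → memory block 4 (remaining 14 MB)
24 MB → memory block 5 (remaining 40 MB)
24 MB → memory block 5 (remaining 16 MB)
23 MB → memory block 6 (remaining 41 MB)
23 MB → memory block 6 (remaining 18 MB)
24 MB → memory block 7 (remaining 40 MB)
24 MB → memory block 7 (remaining 16 MB)
22 MB → memory block 8 (remaining 42 MB)
23 MB → memory block 8 (remaining 19 MB)
27 MB → memory block 9 (remaining 37 MB)

9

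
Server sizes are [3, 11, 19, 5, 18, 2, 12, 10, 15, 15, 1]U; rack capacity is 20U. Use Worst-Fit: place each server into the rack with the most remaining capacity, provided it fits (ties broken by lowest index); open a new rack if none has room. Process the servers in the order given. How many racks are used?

7

rack 1: place 3U, 17U left
rack 1: place 11U, 6U left
rack 2: place 19U, 1U left
rack 1: place 5U, 1U left
rack 3: place 18U, 2U left
rack 3: place 2U, 0U left
rack 4: place 12U, 8U left
rack 5: place 10U, 10U left
rack 6: place 15U, 5U left
rack 7: place 15U, 5U left
rack 5: place 1U, 9U left
Final racks: [3,11,5] [19] [18,2] [12] [10,1] [15] [15].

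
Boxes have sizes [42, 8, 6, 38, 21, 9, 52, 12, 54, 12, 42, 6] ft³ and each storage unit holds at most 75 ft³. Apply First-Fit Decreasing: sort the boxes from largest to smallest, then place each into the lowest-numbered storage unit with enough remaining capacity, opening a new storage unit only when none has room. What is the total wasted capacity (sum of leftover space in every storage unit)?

Sorted descending: 54, 52, 42, 42, 38, 21, 12, 12, 9, 8, 6, 6.
Put 54 ft³ in storage unit 1; 21 ft³ remain.
Put 52 ft³ in storage unit 2; 23 ft³ remain.
Put 42 ft³ in storage unit 3; 33 ft³ remain.
Put 42 ft³ in storage unit 4; 33 ft³ remain.
Put 38 ft³ in storage unit 5; 37 ft³ remain.
Put 21 ft³ in storage unit 1; 0 ft³ remain.
Put 12 ft³ in storage unit 2; 11 ft³ remain.
Put 12 ft³ in storage unit 3; 21 ft³ remain.
Put 9 ft³ in storage unit 2; 2 ft³ remain.
Put 8 ft³ in storage unit 3; 13 ft³ remain.
Put 6 ft³ in storage unit 3; 7 ft³ remain.
Put 6 ft³ in storage unit 3; 1 ft³ remain.
5 storage units × 75 ft³ = 375 ft³; used 302 ft³; unused 73 ft³.

73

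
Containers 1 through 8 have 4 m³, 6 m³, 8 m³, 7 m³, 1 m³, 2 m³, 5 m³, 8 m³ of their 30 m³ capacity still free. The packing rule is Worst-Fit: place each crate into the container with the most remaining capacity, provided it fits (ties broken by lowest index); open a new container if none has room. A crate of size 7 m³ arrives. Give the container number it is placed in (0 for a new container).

Containers with room: container 3 (8 m³), container 4 (7 m³), container 8 (8 m³).
Most room is container 3 with 8 m³ free.

3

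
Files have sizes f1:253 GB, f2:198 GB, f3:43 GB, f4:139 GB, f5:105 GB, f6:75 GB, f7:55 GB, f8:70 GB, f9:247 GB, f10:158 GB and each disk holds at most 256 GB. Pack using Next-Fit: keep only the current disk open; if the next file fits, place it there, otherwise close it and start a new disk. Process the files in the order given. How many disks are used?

f1 (253 GB) → disk 1 (remaining 3 GB)
f2 (198 GB) → disk 2 (remaining 58 GB)
f3 (43 GB) → disk 2 (remaining 15 GB)
f4 (139 GB) → disk 3 (remaining 117 GB)
f5 (105 GB) → disk 3 (remaining 12 GB)
f6 (75 GB) → disk 4 (remaining 181 GB)
f7 (55 GB) → disk 4 (remaining 126 GB)
f8 (70 GB) → disk 4 (remaining 56 GB)
f9 (247 GB) → disk 5 (remaining 9 GB)
f10 (158 GB) → disk 6 (remaining 98 GB)
Final disks: [253] [198,43] [139,105] [75,55,70] [247] [158].

6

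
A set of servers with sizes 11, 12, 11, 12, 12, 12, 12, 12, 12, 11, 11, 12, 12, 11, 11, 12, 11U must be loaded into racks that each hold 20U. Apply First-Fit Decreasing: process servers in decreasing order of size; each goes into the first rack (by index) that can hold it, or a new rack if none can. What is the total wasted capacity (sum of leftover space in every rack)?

143

Sorted descending: 12, 12, 12, 12, 12, 12, 12, 12, 12, 12, 11, 11, 11, 11, 11, 11, 11.
rack 1: place 12U, 8U left
rack 2: place 12U, 8U left
rack 3: place 12U, 8U left
rack 4: place 12U, 8U left
rack 5: place 12U, 8U left
rack 6: place 12U, 8U left
rack 7: place 12U, 8U left
rack 8: place 12U, 8U left
rack 9: place 12U, 8U left
rack 10: place 12U, 8U left
rack 11: place 11U, 9U left
rack 12: place 11U, 9U left
rack 13: place 11U, 9U left
rack 14: place 11U, 9U left
rack 15: place 11U, 9U left
rack 16: place 11U, 9U left
rack 17: place 11U, 9U left
17 racks × 20U = 340U; used 197U; unused 143U.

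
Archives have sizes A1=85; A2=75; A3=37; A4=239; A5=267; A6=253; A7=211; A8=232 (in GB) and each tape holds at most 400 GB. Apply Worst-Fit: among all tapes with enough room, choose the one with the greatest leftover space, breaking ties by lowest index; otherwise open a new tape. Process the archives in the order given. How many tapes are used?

6

A1 (85 GB) → tape 1 (remaining 315 GB)
A2 (75 GB) → tape 1 (remaining 240 GB)
A3 (37 GB) → tape 1 (remaining 203 GB)
A4 (239 GB) → tape 2 (remaining 161 GB)
A5 (267 GB) → tape 3 (remaining 133 GB)
A6 (253 GB) → tape 4 (remaining 147 GB)
A7 (211 GB) → tape 5 (remaining 189 GB)
A8 (232 GB) → tape 6 (remaining 168 GB)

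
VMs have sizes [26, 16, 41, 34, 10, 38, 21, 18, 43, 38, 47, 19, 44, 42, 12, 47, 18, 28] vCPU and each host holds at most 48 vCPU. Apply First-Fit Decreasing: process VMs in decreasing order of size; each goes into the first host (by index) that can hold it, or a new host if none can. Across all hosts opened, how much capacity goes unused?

Sorted descending: 47, 47, 44, 43, 42, 41, 38, 38, 34, 28, 26, 21, 19, 18, 18, 16, 12, 10.
host 1: place 47 vCPU, 1 vCPU left
host 2: place 47 vCPU, 1 vCPU left
host 3: place 44 vCPU, 4 vCPU left
host 4: place 43 vCPU, 5 vCPU left
host 5: place 42 vCPU, 6 vCPU left
host 6: place 41 vCPU, 7 vCPU left
host 7: place 38 vCPU, 10 vCPU left
host 8: place 38 vCPU, 10 vCPU left
host 9: place 34 vCPU, 14 vCPU left
host 10: place 28 vCPU, 20 vCPU left
host 11: place 26 vCPU, 22 vCPU left
host 11: place 21 vCPU, 1 vCPU left
host 10: place 19 vCPU, 1 vCPU left
host 12: place 18 vCPU, 30 vCPU left
host 12: place 18 vCPU, 12 vCPU left
host 13: place 16 vCPU, 32 vCPU left
host 9: place 12 vCPU, 2 vCPU left
host 7: place 10 vCPU, 0 vCPU left
13 hosts × 48 vCPU = 624 vCPU; used 542 vCPU; unused 82 vCPU.

82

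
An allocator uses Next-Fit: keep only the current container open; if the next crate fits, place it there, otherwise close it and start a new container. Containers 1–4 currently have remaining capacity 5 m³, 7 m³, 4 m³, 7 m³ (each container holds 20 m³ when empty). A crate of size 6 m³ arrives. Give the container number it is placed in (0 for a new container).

4

Next-Fit only looks at container 4, which has 7 m³ free.
6 m³ fits there.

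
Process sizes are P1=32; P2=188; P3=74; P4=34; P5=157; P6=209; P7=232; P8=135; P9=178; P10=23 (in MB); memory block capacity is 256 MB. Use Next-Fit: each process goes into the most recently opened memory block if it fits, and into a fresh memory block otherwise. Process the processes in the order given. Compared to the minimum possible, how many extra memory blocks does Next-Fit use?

Next-Fit: [32,188] [74,34] [157] [209] [232] [135] [178,23] → 7 memory blocks.
6 processes exceed 128 MB (half the capacity), and no two of those can share a memory block, so at least 6 memory blocks are needed.
An optimal packing achieves that bound: [232,23] [209,34] [188,32] [178,74] [157] [135] → 6 memory blocks.
Excess: 7 − 6 = 1.

1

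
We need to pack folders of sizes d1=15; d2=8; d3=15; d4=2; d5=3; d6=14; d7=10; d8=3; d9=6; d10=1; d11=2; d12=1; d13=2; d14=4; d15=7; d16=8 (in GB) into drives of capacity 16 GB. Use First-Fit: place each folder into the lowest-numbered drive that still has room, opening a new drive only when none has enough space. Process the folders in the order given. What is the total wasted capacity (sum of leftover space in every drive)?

11

Put d1 (15 GB) in drive 1; 1 GB remain.
Put d2 (8 GB) in drive 2; 8 GB remain.
Put d3 (15 GB) in drive 3; 1 GB remain.
Put d4 (2 GB) in drive 2; 6 GB remain.
Put d5 (3 GB) in drive 2; 3 GB remain.
Put d6 (14 GB) in drive 4; 2 GB remain.
Put d7 (10 GB) in drive 5; 6 GB remain.
Put d8 (3 GB) in drive 2; 0 GB remain.
Put d9 (6 GB) in drive 5; 0 GB remain.
Put d10 (1 GB) in drive 1; 0 GB remain.
Put d11 (2 GB) in drive 4; 0 GB remain.
Put d12 (1 GB) in drive 3; 0 GB remain.
Put d13 (2 GB) in drive 6; 14 GB remain.
Put d14 (4 GB) in drive 6; 10 GB remain.
Put d15 (7 GB) in drive 6; 3 GB remain.
Put d16 (8 GB) in drive 7; 8 GB remain.
7 drives × 16 GB = 112 GB; used 101 GB; unused 11 GB.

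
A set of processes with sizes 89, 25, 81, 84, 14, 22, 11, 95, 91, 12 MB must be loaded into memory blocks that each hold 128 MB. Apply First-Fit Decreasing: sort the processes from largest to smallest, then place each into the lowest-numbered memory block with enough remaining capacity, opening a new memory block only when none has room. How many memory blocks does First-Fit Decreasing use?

5 memory blocks

Sorted descending: 95, 91, 89, 84, 81, 25, 22, 14, 12, 11.
Put 95 MB in memory block 1; 33 MB remain.
Put 91 MB in memory block 2; 37 MB remain.
Put 89 MB in memory block 3; 39 MB remain.
Put 84 MB in memory block 4; 44 MB remain.
Put 81 MB in memory block 5; 47 MB remain.
Put 25 MB in memory block 1; 8 MB remain.
Put 22 MB in memory block 2; 15 MB remain.
Put 14 MB in memory block 2; 1 MB remain.
Put 12 MB in memory block 3; 27 MB remain.
Put 11 MB in memory block 3; 16 MB remain.
Final memory blocks: [95,25] [91,22,14] [89,12,11] [84] [81].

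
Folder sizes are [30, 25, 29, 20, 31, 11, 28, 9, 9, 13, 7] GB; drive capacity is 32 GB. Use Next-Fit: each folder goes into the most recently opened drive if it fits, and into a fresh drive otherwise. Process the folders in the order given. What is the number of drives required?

9

30 GB → drive 1 (remaining 2 GB)
25 GB → drive 2 (remaining 7 GB)
29 GB → drive 3 (remaining 3 GB)
20 GB → drive 4 (remaining 12 GB)
31 GB → drive 5 (remaining 1 GB)
11 GB → drive 6 (remaining 21 GB)
28 GB → drive 7 (remaining 4 GB)
9 GB → drive 8 (remaining 23 GB)
9 GB → drive 8 (remaining 14 GB)
13 GB → drive 8 (remaining 1 GB)
7 GB → drive 9 (remaining 25 GB)
Final drives: [30] [25] [29] [20] [31] [11] [28] [9,9,13] [7].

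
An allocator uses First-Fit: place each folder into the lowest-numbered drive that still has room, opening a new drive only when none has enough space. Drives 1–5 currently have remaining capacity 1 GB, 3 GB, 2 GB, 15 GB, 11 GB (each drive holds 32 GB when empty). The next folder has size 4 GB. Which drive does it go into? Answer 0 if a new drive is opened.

4

Drives with room: drive 4 (15 GB), drive 5 (11 GB).
The first with room is drive 4.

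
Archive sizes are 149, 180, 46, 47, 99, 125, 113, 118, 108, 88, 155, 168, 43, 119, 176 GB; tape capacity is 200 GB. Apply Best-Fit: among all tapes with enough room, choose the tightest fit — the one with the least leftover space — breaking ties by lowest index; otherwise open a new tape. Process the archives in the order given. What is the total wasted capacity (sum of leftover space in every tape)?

466

tape 1: place 149 GB, 51 GB left
tape 2: place 180 GB, 20 GB left
tape 1: place 46 GB, 5 GB left
tape 3: place 47 GB, 153 GB left
tape 3: place 99 GB, 54 GB left
tape 4: place 125 GB, 75 GB left
tape 5: place 113 GB, 87 GB left
tape 6: place 118 GB, 82 GB left
tape 7: place 108 GB, 92 GB left
tape 7: place 88 GB, 4 GB left
tape 8: place 155 GB, 45 GB left
tape 9: place 168 GB, 32 GB left
tape 8: place 43 GB, 2 GB left
tape 10: place 119 GB, 81 GB left
tape 11: place 176 GB, 24 GB left
11 tapes × 200 GB = 2200 GB; used 1734 GB; unused 466 GB.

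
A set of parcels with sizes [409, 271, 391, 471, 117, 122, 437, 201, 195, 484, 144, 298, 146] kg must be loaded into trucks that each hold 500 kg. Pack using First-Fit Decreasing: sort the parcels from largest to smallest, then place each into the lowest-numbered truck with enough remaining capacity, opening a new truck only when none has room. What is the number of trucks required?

Sorted descending: 484, 471, 437, 409, 391, 298, 271, 201, 195, 146, 144, 122, 117.
truck 1: place 484 kg, 16 kg left
truck 2: place 471 kg, 29 kg left
truck 3: place 437 kg, 63 kg left
truck 4: place 409 kg, 91 kg left
truck 5: place 391 kg, 109 kg left
truck 6: place 298 kg, 202 kg left
truck 7: place 271 kg, 229 kg left
truck 6: place 201 kg, 1 kg left
truck 7: place 195 kg, 34 kg left
truck 8: place 146 kg, 354 kg left
truck 8: place 144 kg, 210 kg left
truck 8: place 122 kg, 88 kg left
truck 9: place 117 kg, 383 kg left
Final trucks: [484] [471] [437] [409] [391] [298,201] [271,195] [146,144,122] [117].

9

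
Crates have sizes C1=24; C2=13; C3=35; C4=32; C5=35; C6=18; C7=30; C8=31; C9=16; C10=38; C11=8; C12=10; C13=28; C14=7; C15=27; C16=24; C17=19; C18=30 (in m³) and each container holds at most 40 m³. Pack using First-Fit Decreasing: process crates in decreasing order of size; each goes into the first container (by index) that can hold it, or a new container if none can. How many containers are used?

Sorted descending: 38, 35, 35, 32, 31, 30, 30, 28, 27, 24, 24, 19, 18, 16, 13, 10, 8, 7.
Put 38 m³ in container 1; 2 m³ remain.
Put 35 m³ in container 2; 5 m³ remain.
Put 35 m³ in container 3; 5 m³ remain.
Put 32 m³ in container 4; 8 m³ remain.
Put 31 m³ in container 5; 9 m³ remain.
Put 30 m³ in container 6; 10 m³ remain.
Put 30 m³ in container 7; 10 m³ remain.
Put 28 m³ in container 8; 12 m³ remain.
Put 27 m³ in container 9; 13 m³ remain.
Put 24 m³ in container 10; 16 m³ remain.
Put 24 m³ in container 11; 16 m³ remain.
Put 19 m³ in container 12; 21 m³ remain.
Put 18 m³ in container 12; 3 m³ remain.
Put 16 m³ in container 10; 0 m³ remain.
Put 13 m³ in container 9; 0 m³ remain.
Put 10 m³ in container 6; 0 m³ remain.
Put 8 m³ in container 4; 0 m³ remain.
Put 7 m³ in container 5; 2 m³ remain.
Final containers: [38] [35] [35] [32,8] [31,7] [30,10] [30] [28] [27,13] [24,16] [24] [19,18].

12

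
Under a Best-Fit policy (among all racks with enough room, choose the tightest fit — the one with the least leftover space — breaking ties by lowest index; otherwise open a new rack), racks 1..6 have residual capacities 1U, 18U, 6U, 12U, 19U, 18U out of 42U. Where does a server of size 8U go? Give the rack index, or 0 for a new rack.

Racks with room: rack 2 (18U), rack 4 (12U), rack 5 (19U), rack 6 (18U).
Tightest fit is rack 4 with 12U free.

4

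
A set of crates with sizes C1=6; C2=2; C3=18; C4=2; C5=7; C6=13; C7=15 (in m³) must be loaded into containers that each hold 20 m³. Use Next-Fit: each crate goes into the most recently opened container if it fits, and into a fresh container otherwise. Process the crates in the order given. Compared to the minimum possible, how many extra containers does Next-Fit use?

Next-Fit: [6,2] [18,2] [7,13] [15] → 4 containers.
Total size 63 m³; any packing needs at least ⌈63/20⌉ = 4 containers.
So 4 is already optimal.

0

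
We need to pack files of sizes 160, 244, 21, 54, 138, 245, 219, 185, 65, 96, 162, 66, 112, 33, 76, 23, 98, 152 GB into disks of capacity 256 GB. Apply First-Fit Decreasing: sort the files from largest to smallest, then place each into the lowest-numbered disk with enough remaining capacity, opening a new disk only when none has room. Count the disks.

Sorted descending: 245, 244, 219, 185, 162, 160, 152, 138, 112, 98, 96, 76, 66, 65, 54, 33, 23, 21.
245 GB → disk 1 (remaining 11 GB)
244 GB → disk 2 (remaining 12 GB)
219 GB → disk 3 (remaining 37 GB)
185 GB → disk 4 (remaining 71 GB)
162 GB → disk 5 (remaining 94 GB)
160 GB → disk 6 (remaining 96 GB)
152 GB → disk 7 (remaining 104 GB)
138 GB → disk 8 (remaining 118 GB)
112 GB → disk 8 (remaining 6 GB)
98 GB → disk 7 (remaining 6 GB)
96 GB → disk 6 (remaining 0 GB)
76 GB → disk 5 (remaining 18 GB)
66 GB → disk 4 (remaining 5 GB)
65 GB → disk 9 (remaining 191 GB)
54 GB → disk 9 (remaining 137 GB)
33 GB → disk 3 (remaining 4 GB)
23 GB → disk 9 (remaining 114 GB)
21 GB → disk 9 (remaining 93 GB)

9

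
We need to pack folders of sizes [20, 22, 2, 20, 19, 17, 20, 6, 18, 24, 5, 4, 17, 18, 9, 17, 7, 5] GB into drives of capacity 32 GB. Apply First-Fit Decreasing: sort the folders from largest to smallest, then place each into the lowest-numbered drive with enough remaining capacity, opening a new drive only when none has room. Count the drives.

11

Sorted descending: 24, 22, 20, 20, 20, 19, 18, 18, 17, 17, 17, 9, 7, 6, 5, 5, 4, 2.
24 GB → drive 1 (remaining 8 GB)
22 GB → drive 2 (remaining 10 GB)
20 GB → drive 3 (remaining 12 GB)
20 GB → drive 4 (remaining 12 GB)
20 GB → drive 5 (remaining 12 GB)
19 GB → drive 6 (remaining 13 GB)
18 GB → drive 7 (remaining 14 GB)
18 GB → drive 8 (remaining 14 GB)
17 GB → drive 9 (remaining 15 GB)
17 GB → drive 10 (remaining 15 GB)
17 GB → drive 11 (remaining 15 GB)
9 GB → drive 2 (remaining 1 GB)
7 GB → drive 1 (remaining 1 GB)
6 GB → drive 3 (remaining 6 GB)
5 GB → drive 3 (remaining 1 GB)
5 GB → drive 4 (remaining 7 GB)
4 GB → drive 4 (remaining 3 GB)
2 GB → drive 4 (remaining 1 GB)
Final drives: [24,7] [22,9] [20,6,5] [20,5,4,2] [20] [19] [18] [18] [17] [17] [17].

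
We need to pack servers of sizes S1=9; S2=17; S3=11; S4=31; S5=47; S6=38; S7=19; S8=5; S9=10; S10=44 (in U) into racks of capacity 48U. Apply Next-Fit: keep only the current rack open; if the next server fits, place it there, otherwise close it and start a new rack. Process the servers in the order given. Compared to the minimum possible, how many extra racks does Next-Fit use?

1

Next-Fit: [9,17,11] [31] [47] [38] [19,5,10] [44] → 6 racks.
Total size 231U; any packing needs at least ⌈231/48⌉ = 5 racks.
An optimal packing achieves that bound: [47] [44] [38,10] [31,17] [19,11,9,5] → 5 racks.
Excess: 6 − 5 = 1.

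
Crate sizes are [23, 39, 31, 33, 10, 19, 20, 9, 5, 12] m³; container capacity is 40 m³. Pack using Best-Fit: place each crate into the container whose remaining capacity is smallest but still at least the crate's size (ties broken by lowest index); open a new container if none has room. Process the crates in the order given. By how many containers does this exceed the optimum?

Best-Fit: [23,10,5] [39] [31,9] [33] [19,20] [12] → 6 containers.
Total size 201 m³; any packing needs at least ⌈201/40⌉ = 6 containers.
So 6 is already optimal.

0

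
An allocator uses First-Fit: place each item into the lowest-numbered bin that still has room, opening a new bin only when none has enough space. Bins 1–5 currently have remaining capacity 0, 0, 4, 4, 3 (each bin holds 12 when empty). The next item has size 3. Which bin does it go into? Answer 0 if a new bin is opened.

3

Bins with room: bin 3 (4), bin 4 (4), bin 5 (3).
The first with room is bin 3.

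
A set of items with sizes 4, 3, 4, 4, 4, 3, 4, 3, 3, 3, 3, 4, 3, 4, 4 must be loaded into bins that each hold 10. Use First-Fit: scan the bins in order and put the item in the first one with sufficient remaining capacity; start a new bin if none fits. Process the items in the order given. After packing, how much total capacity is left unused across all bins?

Put 4 in bin 1; 6 remain.
Put 3 in bin 1; 3 remain.
Put 4 in bin 2; 6 remain.
Put 4 in bin 2; 2 remain.
Put 4 in bin 3; 6 remain.
Put 3 in bin 1; 0 remain.
Put 4 in bin 3; 2 remain.
Put 3 in bin 4; 7 remain.
Put 3 in bin 4; 4 remain.
Put 3 in bin 4; 1 remain.
Put 3 in bin 5; 7 remain.
Put 4 in bin 5; 3 remain.
Put 3 in bin 5; 0 remain.
Put 4 in bin 6; 6 remain.
Put 4 in bin 6; 2 remain.
6 bins × 10 = 60; used 53; unused 7.

7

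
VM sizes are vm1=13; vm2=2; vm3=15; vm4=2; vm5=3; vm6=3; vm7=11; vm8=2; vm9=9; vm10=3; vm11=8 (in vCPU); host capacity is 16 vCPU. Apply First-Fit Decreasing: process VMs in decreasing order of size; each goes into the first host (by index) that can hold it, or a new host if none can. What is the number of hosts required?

5

Sorted descending: 15, 13, 11, 9, 8, 3, 3, 3, 2, 2, 2.
15 vCPU → host 1 (remaining 1 vCPU)
13 vCPU → host 2 (remaining 3 vCPU)
11 vCPU → host 3 (remaining 5 vCPU)
9 vCPU → host 4 (remaining 7 vCPU)
8 vCPU → host 5 (remaining 8 vCPU)
3 vCPU → host 2 (remaining 0 vCPU)
3 vCPU → host 3 (remaining 2 vCPU)
3 vCPU → host 4 (remaining 4 vCPU)
2 vCPU → host 3 (remaining 0 vCPU)
2 vCPU → host 4 (remaining 2 vCPU)
2 vCPU → host 4 (remaining 0 vCPU)
Final hosts: [15] [13,3] [11,3,2] [9,3,2,2] [8].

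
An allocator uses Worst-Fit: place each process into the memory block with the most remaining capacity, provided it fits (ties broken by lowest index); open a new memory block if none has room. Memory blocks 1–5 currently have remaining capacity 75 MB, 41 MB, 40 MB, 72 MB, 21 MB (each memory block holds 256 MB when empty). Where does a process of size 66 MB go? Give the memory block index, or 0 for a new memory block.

Memory blocks with room: memory block 1 (75 MB), memory block 4 (72 MB).
Most room is memory block 1 with 75 MB free.

1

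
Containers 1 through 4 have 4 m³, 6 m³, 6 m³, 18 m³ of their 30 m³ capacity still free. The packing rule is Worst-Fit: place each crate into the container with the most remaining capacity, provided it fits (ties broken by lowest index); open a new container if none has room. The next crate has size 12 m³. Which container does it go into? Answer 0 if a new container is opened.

4

Containers with room: container 4 (18 m³).
Most room is container 4 with 18 m³ free.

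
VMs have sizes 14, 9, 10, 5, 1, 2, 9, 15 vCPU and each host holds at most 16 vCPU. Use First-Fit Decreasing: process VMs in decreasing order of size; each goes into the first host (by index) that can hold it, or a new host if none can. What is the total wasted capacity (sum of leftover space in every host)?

15

Sorted descending: 15, 14, 10, 9, 9, 5, 2, 1.
15 vCPU → host 1 (remaining 1 vCPU)
14 vCPU → host 2 (remaining 2 vCPU)
10 vCPU → host 3 (remaining 6 vCPU)
9 vCPU → host 4 (remaining 7 vCPU)
9 vCPU → host 5 (remaining 7 vCPU)
5 vCPU → host 3 (remaining 1 vCPU)
2 vCPU → host 2 (remaining 0 vCPU)
1 vCPU → host 1 (remaining 0 vCPU)
5 hosts × 16 vCPU = 80 vCPU; used 65 vCPU; unused 15 vCPU.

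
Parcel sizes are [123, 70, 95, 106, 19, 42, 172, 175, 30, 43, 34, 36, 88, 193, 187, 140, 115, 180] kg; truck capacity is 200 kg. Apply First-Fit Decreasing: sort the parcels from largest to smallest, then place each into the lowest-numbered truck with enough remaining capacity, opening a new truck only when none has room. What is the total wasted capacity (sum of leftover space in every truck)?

152

Sorted descending: 193, 187, 180, 175, 172, 140, 123, 115, 106, 95, 88, 70, 43, 42, 36, 34, 30, 19.
193 kg → truck 1 (remaining 7 kg)
187 kg → truck 2 (remaining 13 kg)
180 kg → truck 3 (remaining 20 kg)
175 kg → truck 4 (remaining 25 kg)
172 kg → truck 5 (remaining 28 kg)
140 kg → truck 6 (remaining 60 kg)
123 kg → truck 7 (remaining 77 kg)
115 kg → truck 8 (remaining 85 kg)
106 kg → truck 9 (remaining 94 kg)
95 kg → truck 10 (remaining 105 kg)
88 kg → truck 9 (remaining 6 kg)
70 kg → truck 7 (remaining 7 kg)
43 kg → truck 6 (remaining 17 kg)
42 kg → truck 8 (remaining 43 kg)
36 kg → truck 8 (remaining 7 kg)
34 kg → truck 10 (remaining 71 kg)
30 kg → truck 10 (remaining 41 kg)
19 kg → truck 3 (remaining 1 kg)
10 trucks × 200 kg = 2000 kg; used 1848 kg; unused 152 kg.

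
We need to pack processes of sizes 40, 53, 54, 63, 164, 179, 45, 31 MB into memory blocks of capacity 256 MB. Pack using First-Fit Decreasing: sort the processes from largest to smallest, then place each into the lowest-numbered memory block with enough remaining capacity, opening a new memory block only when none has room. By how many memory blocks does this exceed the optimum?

0

First-Fit Decreasing: [179,63] [164,54,31] [53,45,40] → 3 memory blocks.
Total size 629 MB; any packing needs at least ⌈629/256⌉ = 3 memory blocks.
So 3 is already optimal.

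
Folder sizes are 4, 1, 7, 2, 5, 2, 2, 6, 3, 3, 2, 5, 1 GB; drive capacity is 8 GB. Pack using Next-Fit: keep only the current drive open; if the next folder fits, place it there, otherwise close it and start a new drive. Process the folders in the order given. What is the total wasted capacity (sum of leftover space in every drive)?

13

drive 1: place 4 GB, 4 GB left
drive 1: place 1 GB, 3 GB left
drive 2: place 7 GB, 1 GB left
drive 3: place 2 GB, 6 GB left
drive 3: place 5 GB, 1 GB left
drive 4: place 2 GB, 6 GB left
drive 4: place 2 GB, 4 GB left
drive 5: place 6 GB, 2 GB left
drive 6: place 3 GB, 5 GB left
drive 6: place 3 GB, 2 GB left
drive 6: place 2 GB, 0 GB left
drive 7: place 5 GB, 3 GB left
drive 7: place 1 GB, 2 GB left
7 drives × 8 GB = 56 GB; used 43 GB; unused 13 GB.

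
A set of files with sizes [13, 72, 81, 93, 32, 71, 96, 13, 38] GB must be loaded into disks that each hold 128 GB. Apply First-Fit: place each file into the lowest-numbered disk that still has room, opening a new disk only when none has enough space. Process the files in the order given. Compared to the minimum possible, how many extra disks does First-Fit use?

First-Fit: [13,72,32] [81,13] [93] [71,38] [96] → 5 disks.
5 files exceed 64 GB (half the capacity), and no two of those can share a disk, so at least 5 disks are needed.
So 5 is already optimal.

0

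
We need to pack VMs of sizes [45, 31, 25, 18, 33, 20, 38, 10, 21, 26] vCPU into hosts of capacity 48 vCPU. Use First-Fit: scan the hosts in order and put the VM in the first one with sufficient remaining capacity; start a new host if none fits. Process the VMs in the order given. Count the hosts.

7 hosts

host 1: place 45 vCPU, 3 vCPU left
host 2: place 31 vCPU, 17 vCPU left
host 3: place 25 vCPU, 23 vCPU left
host 3: place 18 vCPU, 5 vCPU left
host 4: place 33 vCPU, 15 vCPU left
host 5: place 20 vCPU, 28 vCPU left
host 6: place 38 vCPU, 10 vCPU left
host 2: place 10 vCPU, 7 vCPU left
host 5: place 21 vCPU, 7 vCPU left
host 7: place 26 vCPU, 22 vCPU left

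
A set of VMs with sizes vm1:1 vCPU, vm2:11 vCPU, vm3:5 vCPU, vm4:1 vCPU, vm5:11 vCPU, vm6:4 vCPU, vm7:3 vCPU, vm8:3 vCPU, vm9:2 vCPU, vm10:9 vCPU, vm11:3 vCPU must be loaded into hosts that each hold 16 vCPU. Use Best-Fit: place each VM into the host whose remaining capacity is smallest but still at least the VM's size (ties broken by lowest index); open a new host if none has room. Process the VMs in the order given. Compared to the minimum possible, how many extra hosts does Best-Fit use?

Best-Fit: [1,11,1,3] [5,11] [4,3,2,3] [9] → 4 hosts.
Total size 53 vCPU; any packing needs at least ⌈53/16⌉ = 4 hosts.
So 4 is already optimal.

0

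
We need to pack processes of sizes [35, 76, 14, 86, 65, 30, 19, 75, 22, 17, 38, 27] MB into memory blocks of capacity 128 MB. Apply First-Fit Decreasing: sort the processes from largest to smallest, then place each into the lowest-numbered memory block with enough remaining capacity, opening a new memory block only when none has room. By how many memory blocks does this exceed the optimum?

First-Fit Decreasing: [86,38] [76,35,17] [75,30,22] [65,27,19,14] → 4 memory blocks.
Total size 504 MB; any packing needs at least ⌈504/128⌉ = 4 memory blocks.
So 4 is already optimal.

0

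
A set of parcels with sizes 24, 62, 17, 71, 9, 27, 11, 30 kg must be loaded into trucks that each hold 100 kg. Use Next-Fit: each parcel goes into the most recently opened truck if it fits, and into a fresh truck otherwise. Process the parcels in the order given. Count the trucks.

Put 24 kg in truck 1; 76 kg remain.
Put 62 kg in truck 1; 14 kg remain.
Put 17 kg in truck 2; 83 kg remain.
Put 71 kg in truck 2; 12 kg remain.
Put 9 kg in truck 2; 3 kg remain.
Put 27 kg in truck 3; 73 kg remain.
Put 11 kg in truck 3; 62 kg remain.
Put 30 kg in truck 3; 32 kg remain.

3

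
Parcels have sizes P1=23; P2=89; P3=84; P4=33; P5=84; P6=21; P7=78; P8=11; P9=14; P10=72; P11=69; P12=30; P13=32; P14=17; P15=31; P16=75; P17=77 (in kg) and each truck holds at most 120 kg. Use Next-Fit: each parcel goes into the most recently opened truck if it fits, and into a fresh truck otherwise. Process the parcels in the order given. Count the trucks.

P1 (23 kg) → truck 1 (remaining 97 kg)
P2 (89 kg) → truck 1 (remaining 8 kg)
P3 (84 kg) → truck 2 (remaining 36 kg)
P4 (33 kg) → truck 2 (remaining 3 kg)
P5 (84 kg) → truck 3 (remaining 36 kg)
P6 (21 kg) → truck 3 (remaining 15 kg)
P7 (78 kg) → truck 4 (remaining 42 kg)
P8 (11 kg) → truck 4 (remaining 31 kg)
P9 (14 kg) → truck 4 (remaining 17 kg)
P10 (72 kg) → truck 5 (remaining 48 kg)
P11 (69 kg) → truck 6 (remaining 51 kg)
P12 (30 kg) → truck 6 (remaining 21 kg)
P13 (32 kg) → truck 7 (remaining 88 kg)
P14 (17 kg) → truck 7 (remaining 71 kg)
P15 (31 kg) → truck 7 (remaining 40 kg)
P16 (75 kg) → truck 8 (remaining 45 kg)
P17 (77 kg) → truck 9 (remaining 43 kg)

9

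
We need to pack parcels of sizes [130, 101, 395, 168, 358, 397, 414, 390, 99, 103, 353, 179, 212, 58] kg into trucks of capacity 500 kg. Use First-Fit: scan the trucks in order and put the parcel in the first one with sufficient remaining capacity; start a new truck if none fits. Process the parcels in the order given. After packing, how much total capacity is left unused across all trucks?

643

truck 1: place 130 kg, 370 kg left
truck 1: place 101 kg, 269 kg left
truck 2: place 395 kg, 105 kg left
truck 1: place 168 kg, 101 kg left
truck 3: place 358 kg, 142 kg left
truck 4: place 397 kg, 103 kg left
truck 5: place 414 kg, 86 kg left
truck 6: place 390 kg, 110 kg left
truck 1: place 99 kg, 2 kg left
truck 2: place 103 kg, 2 kg left
truck 7: place 353 kg, 147 kg left
truck 8: place 179 kg, 321 kg left
truck 8: place 212 kg, 109 kg left
truck 3: place 58 kg, 84 kg left
8 trucks × 500 kg = 4000 kg; used 3357 kg; unused 643 kg.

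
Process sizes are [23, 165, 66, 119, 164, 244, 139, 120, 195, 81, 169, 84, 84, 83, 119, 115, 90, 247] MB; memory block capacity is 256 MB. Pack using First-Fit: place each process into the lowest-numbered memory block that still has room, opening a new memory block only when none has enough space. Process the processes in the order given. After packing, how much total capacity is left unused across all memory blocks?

Put 23 MB in memory block 1; 233 MB remain.
Put 165 MB in memory block 1; 68 MB remain.
Put 66 MB in memory block 1; 2 MB remain.
Put 119 MB in memory block 2; 137 MB remain.
Put 164 MB in memory block 3; 92 MB remain.
Put 244 MB in memory block 4; 12 MB remain.
Put 139 MB in memory block 5; 117 MB remain.
Put 120 MB in memory block 2; 17 MB remain.
Put 195 MB in memory block 6; 61 MB remain.
Put 81 MB in memory block 3; 11 MB remain.
Put 169 MB in memory block 7; 87 MB remain.
Put 84 MB in memory block 5; 33 MB remain.
Put 84 MB in memory block 7; 3 MB remain.
Put 83 MB in memory block 8; 173 MB remain.
Put 119 MB in memory block 8; 54 MB remain.
Put 115 MB in memory block 9; 141 MB remain.
Put 90 MB in memory block 9; 51 MB remain.
Put 247 MB in memory block 10; 9 MB remain.
10 memory blocks × 256 MB = 2560 MB; used 2307 MB; unused 253 MB.

253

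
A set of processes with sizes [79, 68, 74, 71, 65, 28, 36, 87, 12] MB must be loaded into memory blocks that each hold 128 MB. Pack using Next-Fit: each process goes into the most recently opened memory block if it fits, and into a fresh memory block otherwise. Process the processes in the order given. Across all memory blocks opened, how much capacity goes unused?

79 MB → memory block 1 (remaining 49 MB)
68 MB → memory block 2 (remaining 60 MB)
74 MB → memory block 3 (remaining 54 MB)
71 MB → memory block 4 (remaining 57 MB)
65 MB → memory block 5 (remaining 63 MB)
28 MB → memory block 5 (remaining 35 MB)
36 MB → memory block 6 (remaining 92 MB)
87 MB → memory block 6 (remaining 5 MB)
12 MB → memory block 7 (remaining 116 MB)
7 memory blocks × 128 MB = 896 MB; used 520 MB; unused 376 MB.

376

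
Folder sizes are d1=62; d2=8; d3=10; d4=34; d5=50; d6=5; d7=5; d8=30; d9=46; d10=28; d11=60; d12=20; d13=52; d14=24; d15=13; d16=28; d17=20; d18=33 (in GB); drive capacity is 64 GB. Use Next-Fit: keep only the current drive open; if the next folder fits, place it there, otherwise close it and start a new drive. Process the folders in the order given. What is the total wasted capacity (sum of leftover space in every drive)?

240

Put d1 (62 GB) in drive 1; 2 GB remain.
Put d2 (8 GB) in drive 2; 56 GB remain.
Put d3 (10 GB) in drive 2; 46 GB remain.
Put d4 (34 GB) in drive 2; 12 GB remain.
Put d5 (50 GB) in drive 3; 14 GB remain.
Put d6 (5 GB) in drive 3; 9 GB remain.
Put d7 (5 GB) in drive 3; 4 GB remain.
Put d8 (30 GB) in drive 4; 34 GB remain.
Put d9 (46 GB) in drive 5; 18 GB remain.
Put d10 (28 GB) in drive 6; 36 GB remain.
Put d11 (60 GB) in drive 7; 4 GB remain.
Put d12 (20 GB) in drive 8; 44 GB remain.
Put d13 (52 GB) in drive 9; 12 GB remain.
Put d14 (24 GB) in drive 10; 40 GB remain.
Put d15 (13 GB) in drive 10; 27 GB remain.
Put d16 (28 GB) in drive 11; 36 GB remain.
Put d17 (20 GB) in drive 11; 16 GB remain.
Put d18 (33 GB) in drive 12; 31 GB remain.
12 drives × 64 GB = 768 GB; used 528 GB; unused 240 GB.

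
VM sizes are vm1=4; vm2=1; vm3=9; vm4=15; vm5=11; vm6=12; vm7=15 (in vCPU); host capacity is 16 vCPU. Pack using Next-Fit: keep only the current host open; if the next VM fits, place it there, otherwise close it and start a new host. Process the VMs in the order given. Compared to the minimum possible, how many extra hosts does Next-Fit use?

Next-Fit: [4,1,9] [15] [11] [12] [15] → 5 hosts.
Total size 67 vCPU; any packing needs at least ⌈67/16⌉ = 5 hosts.
So 5 is already optimal.

0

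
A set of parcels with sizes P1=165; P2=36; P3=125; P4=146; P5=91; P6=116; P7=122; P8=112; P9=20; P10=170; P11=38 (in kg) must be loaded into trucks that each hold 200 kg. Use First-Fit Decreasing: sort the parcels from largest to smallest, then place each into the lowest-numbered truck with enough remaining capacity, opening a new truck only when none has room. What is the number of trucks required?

8

Sorted descending: 170, 165, 146, 125, 122, 116, 112, 91, 38, 36, 20.
Put 170 kg in truck 1; 30 kg remain.
Put 165 kg in truck 2; 35 kg remain.
Put 146 kg in truck 3; 54 kg remain.
Put 125 kg in truck 4; 75 kg remain.
Put 122 kg in truck 5; 78 kg remain.
Put 116 kg in truck 6; 84 kg remain.
Put 112 kg in truck 7; 88 kg remain.
Put 91 kg in truck 8; 109 kg remain.
Put 38 kg in truck 3; 16 kg remain.
Put 36 kg in truck 4; 39 kg remain.
Put 20 kg in truck 1; 10 kg remain.
Final trucks: [170,20] [165] [146,38] [125,36] [122] [116] [112] [91].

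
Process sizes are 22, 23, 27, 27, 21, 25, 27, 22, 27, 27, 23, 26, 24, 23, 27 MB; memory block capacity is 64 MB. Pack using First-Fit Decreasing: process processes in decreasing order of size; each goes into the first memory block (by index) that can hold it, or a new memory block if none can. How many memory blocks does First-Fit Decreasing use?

Sorted descending: 27, 27, 27, 27, 27, 27, 26, 25, 24, 23, 23, 23, 22, 22, 21.
memory block 1: place 27 MB, 37 MB left
memory block 1: place 27 MB, 10 MB left
memory block 2: place 27 MB, 37 MB left
memory block 2: place 27 MB, 10 MB left
memory block 3: place 27 MB, 37 MB left
memory block 3: place 27 MB, 10 MB left
memory block 4: place 26 MB, 38 MB left
memory block 4: place 25 MB, 13 MB left
memory block 5: place 24 MB, 40 MB left
memory block 5: place 23 MB, 17 MB left
memory block 6: place 23 MB, 41 MB left
memory block 6: place 23 MB, 18 MB left
memory block 7: place 22 MB, 42 MB left
memory block 7: place 22 MB, 20 MB left
memory block 8: place 21 MB, 43 MB left
Final memory blocks: [27,27] [27,27] [27,27] [26,25] [24,23] [23,23] [22,22] [21].

8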